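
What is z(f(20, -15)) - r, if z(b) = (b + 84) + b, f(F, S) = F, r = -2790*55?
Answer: 153574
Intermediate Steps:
r = -153450
z(b) = 84 + 2*b (z(b) = (84 + b) + b = 84 + 2*b)
z(f(20, -15)) - r = (84 + 2*20) - 1*(-153450) = (84 + 40) + 153450 = 124 + 153450 = 153574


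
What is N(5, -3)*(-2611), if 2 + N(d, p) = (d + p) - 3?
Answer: 7833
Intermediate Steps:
N(d, p) = -5 + d + p (N(d, p) = -2 + ((d + p) - 3) = -2 + (-3 + d + p) = -5 + d + p)
N(5, -3)*(-2611) = (-5 + 5 - 3)*(-2611) = -3*(-2611) = 7833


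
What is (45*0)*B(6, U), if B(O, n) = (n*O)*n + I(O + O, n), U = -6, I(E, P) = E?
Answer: 0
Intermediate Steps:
B(O, n) = 2*O + O*n² (B(O, n) = (n*O)*n + (O + O) = (O*n)*n + 2*O = O*n² + 2*O = 2*O + O*n²)
(45*0)*B(6, U) = (45*0)*(6*(2 + (-6)²)) = 0*(6*(2 + 36)) = 0*(6*38) = 0*228 = 0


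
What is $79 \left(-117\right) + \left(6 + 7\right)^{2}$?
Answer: $-9074$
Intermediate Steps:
$79 \left(-117\right) + \left(6 + 7\right)^{2} = -9243 + 13^{2} = -9243 + 169 = -9074$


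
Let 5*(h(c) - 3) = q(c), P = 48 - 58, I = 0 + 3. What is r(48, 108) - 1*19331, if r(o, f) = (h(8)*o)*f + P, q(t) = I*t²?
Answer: 976383/5 ≈ 1.9528e+5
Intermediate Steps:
I = 3
q(t) = 3*t²
P = -10
h(c) = 3 + 3*c²/5 (h(c) = 3 + (3*c²)/5 = 3 + 3*c²/5)
r(o, f) = -10 + 207*f*o/5 (r(o, f) = ((3 + (⅗)*8²)*o)*f - 10 = ((3 + (⅗)*64)*o)*f - 10 = ((3 + 192/5)*o)*f - 10 = (207*o/5)*f - 10 = 207*f*o/5 - 10 = -10 + 207*f*o/5)
r(48, 108) - 1*19331 = (-10 + (207/5)*108*48) - 1*19331 = (-10 + 1073088/5) - 19331 = 1073038/5 - 19331 = 976383/5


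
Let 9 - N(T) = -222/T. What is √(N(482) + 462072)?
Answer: 4*√1677384582/241 ≈ 679.77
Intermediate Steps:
N(T) = 9 + 222/T (N(T) = 9 - (-222)/T = 9 + 222/T)
√(N(482) + 462072) = √((9 + 222/482) + 462072) = √((9 + 222*(1/482)) + 462072) = √((9 + 111/241) + 462072) = √(2280/241 + 462072) = √(111361632/241) = 4*√1677384582/241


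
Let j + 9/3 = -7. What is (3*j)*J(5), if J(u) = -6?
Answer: 180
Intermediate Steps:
j = -10 (j = -3 - 7 = -10)
(3*j)*J(5) = (3*(-10))*(-6) = -30*(-6) = 180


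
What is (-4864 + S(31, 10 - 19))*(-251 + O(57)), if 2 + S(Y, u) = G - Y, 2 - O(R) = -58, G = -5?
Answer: 936282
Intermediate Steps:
O(R) = 60 (O(R) = 2 - 1*(-58) = 2 + 58 = 60)
S(Y, u) = -7 - Y (S(Y, u) = -2 + (-5 - Y) = -7 - Y)
(-4864 + S(31, 10 - 19))*(-251 + O(57)) = (-4864 + (-7 - 1*31))*(-251 + 60) = (-4864 + (-7 - 31))*(-191) = (-4864 - 38)*(-191) = -4902*(-191) = 936282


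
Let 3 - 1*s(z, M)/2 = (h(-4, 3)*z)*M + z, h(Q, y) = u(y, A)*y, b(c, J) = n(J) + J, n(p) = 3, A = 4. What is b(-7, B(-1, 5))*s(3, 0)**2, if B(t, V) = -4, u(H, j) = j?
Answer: 0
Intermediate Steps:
b(c, J) = 3 + J
h(Q, y) = 4*y
s(z, M) = 6 - 2*z - 24*M*z (s(z, M) = 6 - 2*(((4*3)*z)*M + z) = 6 - 2*((12*z)*M + z) = 6 - 2*(12*M*z + z) = 6 - 2*(z + 12*M*z) = 6 + (-2*z - 24*M*z) = 6 - 2*z - 24*M*z)
b(-7, B(-1, 5))*s(3, 0)**2 = (3 - 4)*(6 - 2*3 - 24*0*3)**2 = -(6 - 6 + 0)**2 = -1*0**2 = -1*0 = 0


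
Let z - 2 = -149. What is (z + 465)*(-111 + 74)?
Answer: -11766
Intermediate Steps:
z = -147 (z = 2 - 149 = -147)
(z + 465)*(-111 + 74) = (-147 + 465)*(-111 + 74) = 318*(-37) = -11766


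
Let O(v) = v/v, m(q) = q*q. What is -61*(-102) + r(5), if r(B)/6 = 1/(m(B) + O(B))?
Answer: 80889/13 ≈ 6222.2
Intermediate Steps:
m(q) = q²
O(v) = 1
r(B) = 6/(1 + B²) (r(B) = 6/(B² + 1) = 6/(1 + B²))
-61*(-102) + r(5) = -61*(-102) + 6/(1 + 5²) = 6222 + 6/(1 + 25) = 6222 + 6/26 = 6222 + 6*(1/26) = 6222 + 3/13 = 80889/13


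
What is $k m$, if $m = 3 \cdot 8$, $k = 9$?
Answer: $216$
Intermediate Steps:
$m = 24$
$k m = 9 \cdot 24 = 216$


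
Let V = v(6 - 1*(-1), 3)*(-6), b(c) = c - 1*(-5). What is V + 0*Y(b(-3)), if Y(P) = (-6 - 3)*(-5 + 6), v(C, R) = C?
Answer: -42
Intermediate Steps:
b(c) = 5 + c (b(c) = c + 5 = 5 + c)
V = -42 (V = (6 - 1*(-1))*(-6) = (6 + 1)*(-6) = 7*(-6) = -42)
Y(P) = -9 (Y(P) = -9*1 = -9)
V + 0*Y(b(-3)) = -42 + 0*(-9) = -42 + 0 = -42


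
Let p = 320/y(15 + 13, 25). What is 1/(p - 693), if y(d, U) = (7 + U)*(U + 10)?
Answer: -7/4849 ≈ -0.0014436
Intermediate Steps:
y(d, U) = (7 + U)*(10 + U)
p = 2/7 (p = 320/(70 + 25² + 17*25) = 320/(70 + 625 + 425) = 320/1120 = 320*(1/1120) = 2/7 ≈ 0.28571)
1/(p - 693) = 1/(2/7 - 693) = 1/(-4849/7) = -7/4849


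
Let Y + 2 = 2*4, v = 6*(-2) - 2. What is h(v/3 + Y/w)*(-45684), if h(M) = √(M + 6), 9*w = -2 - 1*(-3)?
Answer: -15228*√498 ≈ -3.3983e+5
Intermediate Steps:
v = -14 (v = -12 - 2 = -14)
w = ⅑ (w = (-2 - 1*(-3))/9 = (-2 + 3)/9 = (⅑)*1 = ⅑ ≈ 0.11111)
Y = 6 (Y = -2 + 2*4 = -2 + 8 = 6)
h(M) = √(6 + M)
h(v/3 + Y/w)*(-45684) = √(6 + (-14/3 + 6/(⅑)))*(-45684) = √(6 + (-14*⅓ + 6*9))*(-45684) = √(6 + (-14/3 + 54))*(-45684) = √(6 + 148/3)*(-45684) = √(166/3)*(-45684) = (√498/3)*(-45684) = -15228*√498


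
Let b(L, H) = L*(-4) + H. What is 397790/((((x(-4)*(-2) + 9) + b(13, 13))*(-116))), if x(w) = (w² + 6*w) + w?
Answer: 198895/348 ≈ 571.54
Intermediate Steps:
x(w) = w² + 7*w
b(L, H) = H - 4*L (b(L, H) = -4*L + H = H - 4*L)
397790/((((x(-4)*(-2) + 9) + b(13, 13))*(-116))) = 397790/((((-4*(7 - 4)*(-2) + 9) + (13 - 4*13))*(-116))) = 397790/((((-4*3*(-2) + 9) + (13 - 52))*(-116))) = 397790/((((-12*(-2) + 9) - 39)*(-116))) = 397790/((((24 + 9) - 39)*(-116))) = 397790/(((33 - 39)*(-116))) = 397790/((-6*(-116))) = 397790/696 = 397790*(1/696) = 198895/348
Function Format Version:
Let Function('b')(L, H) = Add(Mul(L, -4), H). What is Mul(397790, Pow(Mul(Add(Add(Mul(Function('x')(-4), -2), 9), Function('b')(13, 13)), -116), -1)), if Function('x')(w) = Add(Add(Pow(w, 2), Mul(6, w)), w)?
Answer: Rational(198895, 348) ≈ 571.54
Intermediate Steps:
Function('x')(w) = Add(Pow(w, 2), Mul(7, w))
Function('b')(L, H) = Add(H, Mul(-4, L)) (Function('b')(L, H) = Add(Mul(-4, L), H) = Add(H, Mul(-4, L)))
Mul(397790, Pow(Mul(Add(Add(Mul(Function('x')(-4), -2), 9), Function('b')(13, 13)), -116), -1)) = Mul(397790, Pow(Mul(Add(Add(Mul(Mul(-4, Add(7, -4)), -2), 9), Add(13, Mul(-4, 13))), -116), -1)) = Mul(397790, Pow(Mul(Add(Add(Mul(Mul(-4, 3), -2), 9), Add(13, -52)), -116), -1)) = Mul(397790, Pow(Mul(Add(Add(Mul(-12, -2), 9), -39), -116), -1)) = Mul(397790, Pow(Mul(Add(Add(24, 9), -39), -116), -1)) = Mul(397790, Pow(Mul(Add(33, -39), -116), -1)) = Mul(397790, Pow(Mul(-6, -116), -1)) = Mul(397790, Pow(696, -1)) = Mul(397790, Rational(1, 696)) = Rational(198895, 348)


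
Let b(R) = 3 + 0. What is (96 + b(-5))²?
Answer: 9801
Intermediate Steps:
b(R) = 3
(96 + b(-5))² = (96 + 3)² = 99² = 9801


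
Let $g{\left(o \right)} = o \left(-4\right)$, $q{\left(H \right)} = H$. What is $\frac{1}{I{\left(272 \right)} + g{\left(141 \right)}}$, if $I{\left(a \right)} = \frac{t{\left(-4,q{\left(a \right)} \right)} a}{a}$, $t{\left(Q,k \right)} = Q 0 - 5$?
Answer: $- \frac{1}{569} \approx -0.0017575$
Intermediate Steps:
$t{\left(Q,k \right)} = -5$ ($t{\left(Q,k \right)} = 0 - 5 = -5$)
$g{\left(o \right)} = - 4 o$
$I{\left(a \right)} = -5$ ($I{\left(a \right)} = \frac{\left(-5\right) a}{a} = -5$)
$\frac{1}{I{\left(272 \right)} + g{\left(141 \right)}} = \frac{1}{-5 - 564} = \frac{1}{-569} = - \frac{1}{569}$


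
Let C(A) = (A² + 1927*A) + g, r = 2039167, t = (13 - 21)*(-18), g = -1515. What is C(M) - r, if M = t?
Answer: -1742458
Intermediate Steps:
t = 144 (t = -8*(-18) = 144)
M = 144
C(A) = -1515 + A² + 1927*A (C(A) = (A² + 1927*A) - 1515 = -1515 + A² + 1927*A)
C(M) - r = (-1515 + 144² + 1927*144) - 1*2039167 = (-1515 + 20736 + 277488) - 2039167 = 296709 - 2039167 = -1742458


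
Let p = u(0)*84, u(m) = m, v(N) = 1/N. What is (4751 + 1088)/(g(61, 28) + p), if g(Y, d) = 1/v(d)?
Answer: 5839/28 ≈ 208.54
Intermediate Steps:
v(N) = 1/N
g(Y, d) = d (g(Y, d) = 1/(1/d) = d)
p = 0 (p = 0*84 = 0)
(4751 + 1088)/(g(61, 28) + p) = (4751 + 1088)/(28 + 0) = 5839/28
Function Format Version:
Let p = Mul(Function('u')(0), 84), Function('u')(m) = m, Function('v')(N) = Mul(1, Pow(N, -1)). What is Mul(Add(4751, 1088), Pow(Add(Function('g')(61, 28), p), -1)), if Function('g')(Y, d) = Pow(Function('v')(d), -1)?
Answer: Rational(5839, 28) ≈ 208.54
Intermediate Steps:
Function('v')(N) = Pow(N, -1)
Function('g')(Y, d) = d (Function('g')(Y, d) = Pow(Pow(d, -1), -1) = d)
p = 0 (p = Mul(0, 84) = 0)
Mul(Add(4751, 1088), Pow(Add(Function('g')(61, 28), p), -1)) = Mul(Add(4751, 1088), Pow(Add(28, 0), -1)) = Mul(5839, Pow(28, -1)) = Mul(5839, Rational(1, 28)) = Rational(5839, 28)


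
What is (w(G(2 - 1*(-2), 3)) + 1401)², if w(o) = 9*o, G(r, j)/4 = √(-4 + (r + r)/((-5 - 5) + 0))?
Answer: 9782901/5 + 201744*I*√30/5 ≈ 1.9566e+6 + 2.21e+5*I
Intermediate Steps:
G(r, j) = 4*√(-4 - r/5) (G(r, j) = 4*√(-4 + (r + r)/((-5 - 5) + 0)) = 4*√(-4 + (2*r)/(-10 + 0)) = 4*√(-4 + (2*r)/(-10)) = 4*√(-4 + (2*r)*(-⅒)) = 4*√(-4 - r/5))
(w(G(2 - 1*(-2), 3)) + 1401)² = (9*(4*√(-100 - 5*(2 - 1*(-2)))/5) + 1401)² = (9*(4*√(-100 - 5*(2 + 2))/5) + 1401)² = (9*(4*√(-100 - 5*4)/5) + 1401)² = (9*(4*√(-100 - 20)/5) + 1401)² = (9*(4*√(-120)/5) + 1401)² = (9*(4*(2*I*√30)/5) + 1401)² = (9*(8*I*√30/5) + 1401)² = (72*I*√30/5 + 1401)² = (1401 + 72*I*√30/5)²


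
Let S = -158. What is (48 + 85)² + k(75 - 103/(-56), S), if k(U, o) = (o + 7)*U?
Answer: 340831/56 ≈ 6086.3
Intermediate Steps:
k(U, o) = U*(7 + o) (k(U, o) = (7 + o)*U = U*(7 + o))
(48 + 85)² + k(75 - 103/(-56), S) = (48 + 85)² + (75 - 103/(-56))*(7 - 158) = 133² + (75 - 103*(-1)/56)*(-151) = 17689 + (75 - 1*(-103/56))*(-151) = 17689 + (75 + 103/56)*(-151) = 17689 + (4303/56)*(-151) = 17689 - 649753/56 = 340831/56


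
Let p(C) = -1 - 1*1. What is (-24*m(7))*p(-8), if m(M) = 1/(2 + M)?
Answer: 16/3 ≈ 5.3333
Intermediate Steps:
p(C) = -2 (p(C) = -1 - 1 = -2)
(-24*m(7))*p(-8) = -24/(2 + 7)*(-2) = -24/9*(-2) = -24*⅑*(-2) = -8/3*(-2) = 16/3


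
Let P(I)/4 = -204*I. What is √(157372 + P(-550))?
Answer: 2*√151543 ≈ 778.57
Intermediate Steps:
P(I) = -816*I (P(I) = 4*(-204*I) = -816*I)
√(157372 + P(-550)) = √(157372 - 816*(-550)) = √(157372 + 448800) = √606172 = 2*√151543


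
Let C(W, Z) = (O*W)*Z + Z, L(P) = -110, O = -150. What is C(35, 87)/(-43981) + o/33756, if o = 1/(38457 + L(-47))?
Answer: 591123462039097/56930824222692 ≈ 10.383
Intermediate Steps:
C(W, Z) = Z - 150*W*Z (C(W, Z) = (-150*W)*Z + Z = -150*W*Z + Z = Z - 150*W*Z)
o = 1/38347 (o = 1/(38457 - 110) = 1/38347 ≈ 2.6078e-5)
C(35, 87)/(-43981) + o/33756 = (87*(1 - 150*35))/(-43981) + (1/38347)/33756 = (87*(1 - 5250))*(-1/43981) + (1/38347)*(1/33756) = (87*(-5249))*(-1/43981) + 1/1294441332 = -456663*(-1/43981) + 1/1294441332 = 456663/43981 + 1/1294441332 = 591123462039097/56930824222692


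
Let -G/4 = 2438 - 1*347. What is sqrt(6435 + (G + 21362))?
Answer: sqrt(19433) ≈ 139.40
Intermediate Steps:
G = -8364 (G = -4*(2438 - 1*347) = -4*(2438 - 347) = -4*2091 = -8364)
sqrt(6435 + (G + 21362)) = sqrt(6435 + (-8364 + 21362)) = sqrt(6435 + 12998) = sqrt(19433)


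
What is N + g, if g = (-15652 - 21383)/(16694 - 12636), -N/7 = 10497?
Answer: -298214817/4058 ≈ -73488.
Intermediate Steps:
N = -73479 (N = -7*10497 = -73479)
g = -37035/4058 ≈ -9.1264
N + g = -73479 - 37035/4058 = -298214817/4058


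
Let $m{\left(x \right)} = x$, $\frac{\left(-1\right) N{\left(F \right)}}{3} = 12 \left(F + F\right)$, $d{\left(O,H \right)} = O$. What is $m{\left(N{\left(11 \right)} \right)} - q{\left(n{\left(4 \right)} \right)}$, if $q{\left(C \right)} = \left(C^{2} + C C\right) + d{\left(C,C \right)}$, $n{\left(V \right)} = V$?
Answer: $-828$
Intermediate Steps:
$N{\left(F \right)} = - 72 F$ ($N{\left(F \right)} = - 3 \cdot 12 \left(F + F\right) = - 3 \cdot 12 \cdot 2 F = - 3 \cdot 24 F = - 72 F$)
$q{\left(C \right)} = C + 2 C^{2}$ ($q{\left(C \right)} = \left(C^{2} + C C\right) + C = \left(C^{2} + C^{2}\right) + C = 2 C^{2} + C = C + 2 C^{2}$)
$m{\left(N{\left(11 \right)} \right)} - q{\left(n{\left(4 \right)} \right)} = \left(-72\right) 11 - 4 \left(1 + 2 \cdot 4\right) = -792 - 4 \left(1 + 8\right) = -792 - 4 \cdot 9 = -792 - 36 = -828$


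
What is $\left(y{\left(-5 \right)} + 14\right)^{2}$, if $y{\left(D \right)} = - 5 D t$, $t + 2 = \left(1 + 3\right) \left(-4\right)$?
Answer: $190096$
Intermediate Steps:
$t = -18$ ($t = -2 + \left(1 + 3\right) \left(-4\right) = -2 + 4 \left(-4\right) = -2 - 16 = -18$)
$y{\left(D \right)} = 90 D$ ($y{\left(D \right)} = - 5 D \left(-18\right) = 90 D$)
$\left(y{\left(-5 \right)} + 14\right)^{2} = \left(90 \left(-5\right) + 14\right)^{2} = \left(-450 + 14\right)^{2} = \left(-436\right)^{2} = 190096$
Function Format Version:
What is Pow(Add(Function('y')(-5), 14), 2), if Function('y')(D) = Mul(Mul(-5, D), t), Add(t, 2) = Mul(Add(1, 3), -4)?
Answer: 190096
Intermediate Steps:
t = -18 (t = Add(-2, Mul(Add(1, 3), -4)) = Add(-2, Mul(4, -4)) = Add(-2, -16) = -18)
Function('y')(D) = Mul(90, D) (Function('y')(D) = Mul(Mul(-5, D), -18) = Mul(90, D))
Pow(Add(Function('y')(-5), 14), 2) = Pow(Add(Mul(90, -5), 14), 2) = Pow(Add(-450, 14), 2) = Pow(-436, 2) = 190096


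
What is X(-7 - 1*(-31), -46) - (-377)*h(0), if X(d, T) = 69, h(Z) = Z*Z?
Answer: 69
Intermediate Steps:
h(Z) = Z**2
X(-7 - 1*(-31), -46) - (-377)*h(0) = 69 - (-377)*0**2 = 69 - (-377)*0 = 69 - 1*0 = 69 + 0 = 69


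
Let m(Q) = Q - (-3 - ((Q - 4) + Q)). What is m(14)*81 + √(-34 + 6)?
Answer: 3321 + 2*I*√7 ≈ 3321.0 + 5.2915*I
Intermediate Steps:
m(Q) = -1 + 3*Q (m(Q) = Q - (-3 - ((-4 + Q) + Q)) = Q - (-3 - (-4 + 2*Q)) = Q - (-3 + (4 - 2*Q)) = Q - (1 - 2*Q) = Q + (-1 + 2*Q) = -1 + 3*Q)
m(14)*81 + √(-34 + 6) = (-1 + 3*14)*81 + √(-34 + 6) = (-1 + 42)*81 + √(-28) = 41*81 + 2*I*√7 = 3321 + 2*I*√7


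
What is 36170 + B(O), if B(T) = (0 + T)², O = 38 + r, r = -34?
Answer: 36186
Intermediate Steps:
O = 4 (O = 38 - 34 = 4)
B(T) = T²
36170 + B(O) = 36170 + 4² = 36170 + 16 = 36186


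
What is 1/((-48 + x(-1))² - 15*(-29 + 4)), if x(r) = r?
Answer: 1/2776 ≈ 0.00036023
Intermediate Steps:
1/((-48 + x(-1))² - 15*(-29 + 4)) = 1/((-48 - 1)² - 15*(-29 + 4)) = 1/((-49)² - 15*(-25)) = 1/(2401 + 375) = 1/2776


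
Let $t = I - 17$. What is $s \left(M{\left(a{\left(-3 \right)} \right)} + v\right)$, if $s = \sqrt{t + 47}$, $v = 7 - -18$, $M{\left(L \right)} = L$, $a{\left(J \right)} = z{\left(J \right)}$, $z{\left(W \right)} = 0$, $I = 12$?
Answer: $25 \sqrt{42} \approx 162.02$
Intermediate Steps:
$a{\left(J \right)} = 0$
$t = -5$ ($t = 12 - 17 = -5$)
$v = 25$ ($v = 7 + 18 = 25$)
$s = \sqrt{42}$ ($s = \sqrt{-5 + 47} = \sqrt{42} \approx 6.4807$)
$s \left(M{\left(a{\left(-3 \right)} \right)} + v\right) = \sqrt{42} \left(0 + 25\right) = \sqrt{42} \cdot 25 = 25 \sqrt{42}$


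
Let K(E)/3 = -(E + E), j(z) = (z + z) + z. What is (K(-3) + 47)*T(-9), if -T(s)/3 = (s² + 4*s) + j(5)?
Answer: -11700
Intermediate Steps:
j(z) = 3*z (j(z) = 2*z + z = 3*z)
K(E) = -6*E (K(E) = 3*(-(E + E)) = 3*(-2*E) = -6*E)
T(s) = -45 - 12*s - 3*s² (T(s) = -3*((s² + 4*s) + 3*5) = -3*((s² + 4*s) + 15) = -3*(15 + s² + 4*s) = -45 - 12*s - 3*s²)
(K(-3) + 47)*T(-9) = (-6*(-3) + 47)*(-45 - 12*(-9) - 3*(-9)²) = (18 + 47)*(-45 + 108 - 3*81) = 65*(-45 + 108 - 243) = 65*(-180) = -11700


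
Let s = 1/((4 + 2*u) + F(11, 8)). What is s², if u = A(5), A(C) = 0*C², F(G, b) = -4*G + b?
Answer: 1/1024 ≈ 0.00097656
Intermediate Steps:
F(G, b) = b - 4*G
A(C) = 0
u = 0
s = -1/32 (s = 1/((4 + 2*0) + (8 - 4*11)) = 1/((4 + 0) + (8 - 44)) = 1/(4 - 36) = 1/(-32) = -1/32 ≈ -0.031250)
s² = (-1/32)² = 1/1024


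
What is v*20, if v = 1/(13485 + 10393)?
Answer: 10/11939 ≈ 0.00083759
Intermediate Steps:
v = 1/23878 ≈ 4.1880e-5
v*20 = (1/23878)*20 = 10/11939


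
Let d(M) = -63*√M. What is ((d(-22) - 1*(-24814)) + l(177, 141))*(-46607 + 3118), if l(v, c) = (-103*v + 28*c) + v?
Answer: -465680212 + 2739807*I*√22 ≈ -4.6568e+8 + 1.2851e+7*I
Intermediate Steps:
l(v, c) = -102*v + 28*c
((d(-22) - 1*(-24814)) + l(177, 141))*(-46607 + 3118) = ((-63*I*√22 - 1*(-24814)) + (-102*177 + 28*141))*(-46607 + 3118) = ((-63*I*√22 + 24814) + (-18054 + 3948))*(-43489) = ((-63*I*√22 + 24814) - 14106)*(-43489) = ((24814 - 63*I*√22) - 14106)*(-43489) = (10708 - 63*I*√22)*(-43489) = -465680212 + 2739807*I*√22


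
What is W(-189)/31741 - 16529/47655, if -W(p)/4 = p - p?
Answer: -16529/47655 ≈ -0.34685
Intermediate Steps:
W(p) = 0 (W(p) = -4*(p - p) = -4*0 = 0)
W(-189)/31741 - 16529/47655 = 0/31741 - 16529/47655 = 0*(1/31741) - 16529*1/47655 = 0 - 16529/47655 = -16529/47655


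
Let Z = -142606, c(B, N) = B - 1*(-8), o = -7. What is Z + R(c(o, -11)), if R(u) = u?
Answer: -142605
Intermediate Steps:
c(B, N) = 8 + B (c(B, N) = B + 8 = 8 + B)
Z + R(c(o, -11)) = -142606 + (8 - 7) = -142606 + 1 = -142605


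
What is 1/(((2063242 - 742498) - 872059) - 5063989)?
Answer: -1/4615304 ≈ -2.1667e-7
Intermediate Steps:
1/(((2063242 - 742498) - 872059) - 5063989) = 1/((1320744 - 872059) - 5063989) = 1/(448685 - 5063989) = 1/(-4615304) = -1/4615304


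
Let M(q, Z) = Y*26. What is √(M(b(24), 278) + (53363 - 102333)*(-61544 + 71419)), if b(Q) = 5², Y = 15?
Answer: 2*I*√120894590 ≈ 21990.0*I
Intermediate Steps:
b(Q) = 25
M(q, Z) = 390 (M(q, Z) = 15*26 = 390)
√(M(b(24), 278) + (53363 - 102333)*(-61544 + 71419)) = √(390 + (53363 - 102333)*(-61544 + 71419)) = √(390 - 48970*9875) = √(390 - 483578750) = √(-483578360) = 2*I*√120894590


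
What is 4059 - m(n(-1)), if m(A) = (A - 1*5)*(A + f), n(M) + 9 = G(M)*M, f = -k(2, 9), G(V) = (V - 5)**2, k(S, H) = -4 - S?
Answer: 2109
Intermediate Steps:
G(V) = (-5 + V)**2
f = 6 (f = -(-4 - 1*2) = -(-4 - 2) = -1*(-6) = 6)
n(M) = -9 + M*(-5 + M)**2 (n(M) = -9 + (-5 + M)**2*M = -9 + M*(-5 + M)**2)
m(A) = (-5 + A)*(6 + A) (m(A) = (A - 1*5)*(A + 6) = (A - 5)*(6 + A) = (-5 + A)*(6 + A))
4059 - m(n(-1)) = 4059 - (-30 + (-9 - (-5 - 1)**2) + (-9 - (-5 - 1)**2)**2) = 4059 - (-30 + (-9 - 1*(-6)**2) + (-9 - 1*(-6)**2)**2) = 4059 - (-30 + (-9 - 1*36) + (-9 - 1*36)**2) = 4059 - (-30 + (-9 - 36) + (-9 - 36)**2) = 4059 - (-30 - 45 + (-45)**2) = 4059 - (-30 - 45 + 2025) = 4059 - 1*1950 = 4059 - 1950 = 2109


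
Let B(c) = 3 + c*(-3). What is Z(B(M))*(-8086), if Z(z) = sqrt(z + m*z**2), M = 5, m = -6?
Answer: -16172*I*sqrt(219) ≈ -2.3932e+5*I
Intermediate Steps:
B(c) = 3 - 3*c
Z(z) = sqrt(z - 6*z**2)
Z(B(M))*(-8086) = sqrt((3 - 3*5)*(1 - 6*(3 - 3*5)))*(-8086) = sqrt((3 - 15)*(1 - 6*(3 - 15)))*(-8086) = sqrt(-12*(1 - 6*(-12)))*(-8086) = sqrt(-12*(1 + 72))*(-8086) = sqrt(-12*73)*(-8086) = sqrt(-876)*(-8086) = (2*I*sqrt(219))*(-8086) = -16172*I*sqrt(219)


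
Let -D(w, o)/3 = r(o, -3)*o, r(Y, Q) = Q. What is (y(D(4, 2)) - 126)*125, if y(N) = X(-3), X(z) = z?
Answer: -16125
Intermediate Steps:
D(w, o) = 9*o (D(w, o) = -(-9)*o = 9*o)
y(N) = -3
(y(D(4, 2)) - 126)*125 = (-3 - 126)*125 = -129*125 = -16125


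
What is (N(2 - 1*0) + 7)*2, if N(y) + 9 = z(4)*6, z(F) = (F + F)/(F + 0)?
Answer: 20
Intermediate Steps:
z(F) = 2 (z(F) = (2*F)/F = 2)
N(y) = 3 (N(y) = -9 + 2*6 = -9 + 12 = 3)
(N(2 - 1*0) + 7)*2 = (3 + 7)*2 = 10*2 = 20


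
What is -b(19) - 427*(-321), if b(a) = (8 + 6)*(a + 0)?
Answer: 136801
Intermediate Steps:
b(a) = 14*a
-b(19) - 427*(-321) = -14*19 - 427*(-321) = -1*266 + 137067 = -266 + 137067 = 136801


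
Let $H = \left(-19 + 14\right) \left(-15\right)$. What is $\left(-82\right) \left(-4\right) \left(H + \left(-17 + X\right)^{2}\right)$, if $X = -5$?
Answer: $183352$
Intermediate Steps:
$H = 75$ ($H = \left(-5\right) \left(-15\right) = 75$)
$\left(-82\right) \left(-4\right) \left(H + \left(-17 + X\right)^{2}\right) = \left(-82\right) \left(-4\right) \left(75 + \left(-17 - 5\right)^{2}\right) = 328 \left(75 + \left(-22\right)^{2}\right) = 328 \left(75 + 484\right) = 328 \cdot 559 = 183352$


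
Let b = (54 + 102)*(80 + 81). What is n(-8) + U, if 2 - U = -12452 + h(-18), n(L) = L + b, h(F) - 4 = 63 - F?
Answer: 37477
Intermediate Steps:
b = 25116 (b = 156*161 = 25116)
h(F) = 67 - F (h(F) = 4 + (63 - F) = 67 - F)
n(L) = 25116 + L (n(L) = L + 25116 = 25116 + L)
U = 12369 (U = 2 - (-12452 + (67 - 1*(-18))) = 2 - (-12452 + (67 + 18)) = 2 - (-12452 + 85) = 2 - 1*(-12367) = 2 + 12367 = 12369)
n(-8) + U = (25116 - 8) + 12369 = 25108 + 12369 = 37477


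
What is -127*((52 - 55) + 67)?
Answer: -8128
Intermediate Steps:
-127*((52 - 55) + 67) = -127*(-3 + 67) = -127*64 = -8128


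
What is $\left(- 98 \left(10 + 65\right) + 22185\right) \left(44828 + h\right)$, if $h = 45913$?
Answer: $1346142735$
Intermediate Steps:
$\left(- 98 \left(10 + 65\right) + 22185\right) \left(44828 + h\right) = \left(- 98 \left(10 + 65\right) + 22185\right) \left(44828 + 45913\right) = \left(\left(-98\right) 75 + 22185\right) 90741 = \left(-7350 + 22185\right) 90741 = 14835 \cdot 90741 = 1346142735$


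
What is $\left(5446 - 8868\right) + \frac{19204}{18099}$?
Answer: $- \frac{61915574}{18099} \approx -3420.9$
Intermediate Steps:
$\left(5446 - 8868\right) + \frac{19204}{18099} = -3422 + 19204 \cdot \frac{1}{18099} = -3422 + \frac{19204}{18099} = - \frac{61915574}{18099}$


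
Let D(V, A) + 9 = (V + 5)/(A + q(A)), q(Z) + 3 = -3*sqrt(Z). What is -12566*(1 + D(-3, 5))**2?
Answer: -1387336664/1681 - 50062944*sqrt(5)/1681 ≈ -8.9190e+5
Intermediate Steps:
q(Z) = -3 - 3*sqrt(Z)
D(V, A) = -9 + (5 + V)/(-3 + A - 3*sqrt(A)) (D(V, A) = -9 + (V + 5)/(A + (-3 - 3*sqrt(A))) = -9 + (5 + V)/(-3 + A - 3*sqrt(A)))
-12566*(1 + D(-3, 5))**2 = -12566*(1 + (-32 - 1*(-3) - 27*sqrt(5) + 9*5)/(3 - 1*5 + 3*sqrt(5)))**2 = -12566*(1 + (-32 + 3 - 27*sqrt(5) + 45)/(3 - 5 + 3*sqrt(5)))**2 = -12566*(1 + (16 - 27*sqrt(5))/(-2 + 3*sqrt(5)))**2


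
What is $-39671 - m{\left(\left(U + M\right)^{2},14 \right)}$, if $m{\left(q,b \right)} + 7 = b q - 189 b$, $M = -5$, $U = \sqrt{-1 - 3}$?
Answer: $-37312 + 280 i \approx -37312.0 + 280.0 i$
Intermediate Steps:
$U = 2 i$ ($U = \sqrt{-4} = 2 i \approx 2.0 i$)
$m{\left(q,b \right)} = -7 - 189 b + b q$ ($m{\left(q,b \right)} = -7 + \left(b q - 189 b\right) = -7 + \left(- 189 b + b q\right) = -7 - 189 b + b q$)
$-39671 - m{\left(\left(U + M\right)^{2},14 \right)} = -39671 - \left(-7 - 2646 + 14 \left(2 i - 5\right)^{2}\right) = -39671 - \left(-7 - 2646 + 14 \left(-5 + 2 i\right)^{2}\right) = -39671 - \left(-2653 + 14 \left(-5 + 2 i\right)^{2}\right) = -39671 + \left(2653 - 14 \left(-5 + 2 i\right)^{2}\right) = -37018 - 14 \left(-5 + 2 i\right)^{2}$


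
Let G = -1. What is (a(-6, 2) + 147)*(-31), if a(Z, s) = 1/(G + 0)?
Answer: -4526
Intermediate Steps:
a(Z, s) = -1 (a(Z, s) = 1/(-1 + 0) = 1/(-1) = -1)
(a(-6, 2) + 147)*(-31) = (-1 + 147)*(-31) = 146*(-31) = -4526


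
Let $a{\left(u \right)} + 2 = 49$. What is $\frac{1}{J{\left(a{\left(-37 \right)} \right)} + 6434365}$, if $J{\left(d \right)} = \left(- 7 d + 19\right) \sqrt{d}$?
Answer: $\frac{1286873}{8280209687305} + \frac{62 \sqrt{47}}{8280209687305} \approx 1.5547 \cdot 10^{-7}$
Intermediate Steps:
$a{\left(u \right)} = 47$ ($a{\left(u \right)} = -2 + 49 = 47$)
$J{\left(d \right)} = \sqrt{d} \left(19 - 7 d\right)$ ($J{\left(d \right)} = \left(19 - 7 d\right) \sqrt{d} = \sqrt{d} \left(19 - 7 d\right)$)
$\frac{1}{J{\left(a{\left(-37 \right)} \right)} + 6434365} = \frac{1}{\sqrt{47} \left(19 - 329\right) + 6434365} = \frac{1}{\sqrt{47} \left(-310\right) + 6434365} = \frac{1}{- 310 \sqrt{47} + 6434365} = \frac{1}{6434365 - 310 \sqrt{47}}$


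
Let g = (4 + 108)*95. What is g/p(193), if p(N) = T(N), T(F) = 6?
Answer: 5320/3 ≈ 1773.3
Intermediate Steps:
g = 10640 (g = 112*95 = 10640)
p(N) = 6
g/p(193) = 10640/6 = 10640*(⅙) = 5320/3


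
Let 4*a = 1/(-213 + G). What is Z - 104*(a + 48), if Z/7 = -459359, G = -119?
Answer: -534603817/166 ≈ -3.2205e+6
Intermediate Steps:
a = -1/1328 (a = 1/(4*(-213 - 119)) = (1/4)/(-332) = (1/4)*(-1/332) = -1/1328 ≈ -0.00075301)
Z = -3215513 (Z = 7*(-459359) = -3215513)
Z - 104*(a + 48) = -3215513 - 104*(-1/1328 + 48) = -3215513 - 104*63743/1328 = -3215513 - 1*828659/166 = -3215513 - 828659/166 = -534603817/166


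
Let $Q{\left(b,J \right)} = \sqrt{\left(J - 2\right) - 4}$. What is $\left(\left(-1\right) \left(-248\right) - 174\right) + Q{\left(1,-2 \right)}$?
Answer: $74 + 2 i \sqrt{2} \approx 74.0 + 2.8284 i$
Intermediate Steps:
$Q{\left(b,J \right)} = \sqrt{-6 + J}$ ($Q{\left(b,J \right)} = \sqrt{\left(-2 + J\right) - 4} = \sqrt{-6 + J}$)
$\left(\left(-1\right) \left(-248\right) - 174\right) + Q{\left(1,-2 \right)} = \left(\left(-1\right) \left(-248\right) - 174\right) + \sqrt{-6 - 2} = \left(248 - 174\right) + \sqrt{-8} = 74 + 2 i \sqrt{2}$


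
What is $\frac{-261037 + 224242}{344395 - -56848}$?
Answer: $- \frac{36795}{401243} \approx -0.091703$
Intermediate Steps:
$\frac{-261037 + 224242}{344395 - -56848} = - \frac{36795}{344395 + \left(-193053 + 249901\right)} = - \frac{36795}{344395 + 56848} = - \frac{36795}{401243}$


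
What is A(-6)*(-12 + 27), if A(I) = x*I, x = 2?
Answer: -180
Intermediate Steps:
A(I) = 2*I
A(-6)*(-12 + 27) = (2*(-6))*(-12 + 27) = -12*15 = -180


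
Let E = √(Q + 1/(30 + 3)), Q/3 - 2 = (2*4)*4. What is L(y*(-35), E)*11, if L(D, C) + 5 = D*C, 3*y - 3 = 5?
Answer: -55 - 280*√111111/9 ≈ -10425.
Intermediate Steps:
y = 8/3 (y = 1 + (⅓)*5 = 1 + 5/3 = 8/3 ≈ 2.6667)
Q = 102 (Q = 6 + 3*((2*4)*4) = 6 + 3*(8*4) = 6 + 3*32 = 6 + 96 = 102)
E = √111111/33 (E = √(102 + 1/(30 + 3)) = √(102 + 1/33) = √(3367/33) = √111111/33 ≈ 10.101)
L(D, C) = -5 + C*D (L(D, C) = -5 + D*C = -5 + C*D)
L(y*(-35), E)*11 = (-5 + (√111111/33)*((8/3)*(-35)))*11 = (-5 + (√111111/33)*(-280/3))*11 = (-5 - 280*√111111/99)*11 = -55 - 280*√111111/9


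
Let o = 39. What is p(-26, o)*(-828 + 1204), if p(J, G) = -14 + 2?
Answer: -4512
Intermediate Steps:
p(J, G) = -12
p(-26, o)*(-828 + 1204) = -12*(-828 + 1204) = -12*376 = -4512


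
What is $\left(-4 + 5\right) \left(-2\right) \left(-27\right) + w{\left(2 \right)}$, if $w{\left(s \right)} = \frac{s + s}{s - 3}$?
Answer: $50$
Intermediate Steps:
$w{\left(s \right)} = \frac{2 s}{-3 + s}$
$\left(-4 + 5\right) \left(-2\right) \left(-27\right) + w{\left(2 \right)} = \left(-4 + 5\right) \left(-2\right) \left(-27\right) + 2 \cdot 2 \frac{1}{-3 + 2} = 1 \left(-2\right) \left(-27\right) + 2 \cdot 2 \frac{1}{-1} = \left(-2\right) \left(-27\right) + 2 \cdot 2 \left(-1\right) = 54 - 4 = 50$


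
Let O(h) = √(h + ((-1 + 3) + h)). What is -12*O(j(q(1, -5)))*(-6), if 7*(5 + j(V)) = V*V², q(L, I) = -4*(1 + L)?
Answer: 432*I*√210/7 ≈ 894.33*I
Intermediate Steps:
q(L, I) = -4 - 4*L
j(V) = -5 + V³/7 (j(V) = -5 + (V*V²)/7 = -5 + V³/7)
O(h) = √(2 + 2*h) (O(h) = √(h + (2 + h)) = √(2 + 2*h))
-12*O(j(q(1, -5)))*(-6) = -12*√(2 + 2*(-5 + (-4 - 4*1)³/7))*(-6) = -12*√(2 + 2*(-5 + (-4 - 4)³/7))*(-6) = -12*√(2 + 2*(-5 + (⅐)*(-8)³))*(-6) = -12*√(2 + 2*(-5 + (⅐)*(-512)))*(-6) = -12*√(2 + 2*(-5 - 512/7))*(-6) = -12*√(2 + 2*(-547/7))*(-6) = -12*√(2 - 1094/7)*(-6) = -72*I*√210/7*(-6) = 432*I*√210/7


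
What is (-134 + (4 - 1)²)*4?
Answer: -500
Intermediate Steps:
(-134 + (4 - 1)²)*4 = (-134 + 3²)*4 = (-134 + 9)*4 = -125*4 = -500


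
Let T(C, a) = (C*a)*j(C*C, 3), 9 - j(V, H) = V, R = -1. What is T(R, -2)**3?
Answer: 4096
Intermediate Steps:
j(V, H) = 9 - V
T(C, a) = C*a*(9 - C**2) (T(C, a) = (C*a)*(9 - C*C) = (C*a)*(9 - C**2) = C*a*(9 - C**2))
T(R, -2)**3 = (-1*(-2)*(9 - 1*(-1)**2))**3 = (-1*(-2)*(9 - 1*1))**3 = (-1*(-2)*(9 - 1))**3 = (-1*(-2)*8)**3 = 16**3 = 4096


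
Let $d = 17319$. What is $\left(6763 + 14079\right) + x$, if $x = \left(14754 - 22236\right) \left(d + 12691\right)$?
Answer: $-224513978$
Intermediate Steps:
$x = -224534820$ ($x = \left(14754 - 22236\right) \left(17319 + 12691\right) = \left(-7482\right) 30010 = -224534820$)
$\left(6763 + 14079\right) + x = \left(6763 + 14079\right) - 224534820 = 20842 - 224534820 = -224513978$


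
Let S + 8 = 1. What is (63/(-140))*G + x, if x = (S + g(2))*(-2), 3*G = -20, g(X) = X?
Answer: 13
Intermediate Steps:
S = -7 (S = -8 + 1 = -7)
G = -20/3 (G = (⅓)*(-20) = -20/3 ≈ -6.6667)
x = 10 (x = (-7 + 2)*(-2) = -5*(-2) = 10)
(63/(-140))*G + x = (63/(-140))*(-20/3) + 10 = (63*(-1/140))*(-20/3) + 10 = -9/20*(-20/3) + 10 = 3 + 10 = 13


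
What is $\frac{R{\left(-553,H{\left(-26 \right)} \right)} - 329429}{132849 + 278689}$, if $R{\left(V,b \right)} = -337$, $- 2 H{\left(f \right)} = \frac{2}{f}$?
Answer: $- \frac{164883}{205769} \approx -0.8013$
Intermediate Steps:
$H{\left(f \right)} = - \frac{1}{f}$ ($H{\left(f \right)} = - \frac{2 \frac{1}{f}}{2} = - \frac{1}{f}$)
$\frac{R{\left(-553,H{\left(-26 \right)} \right)} - 329429}{132849 + 278689} = \frac{-337 - 329429}{132849 + 278689} = - \frac{329766}{411538} = \left(-329766\right) \frac{1}{411538} = - \frac{164883}{205769}$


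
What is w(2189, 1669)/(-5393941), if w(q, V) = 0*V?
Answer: 0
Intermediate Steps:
w(q, V) = 0
w(2189, 1669)/(-5393941) = 0/(-5393941) = 0*(-1/5393941) = 0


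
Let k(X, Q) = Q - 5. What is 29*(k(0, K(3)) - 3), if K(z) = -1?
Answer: -261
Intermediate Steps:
k(X, Q) = -5 + Q
29*(k(0, K(3)) - 3) = 29*((-5 - 1) - 3) = 29*(-6 - 3) = 29*(-9) = -261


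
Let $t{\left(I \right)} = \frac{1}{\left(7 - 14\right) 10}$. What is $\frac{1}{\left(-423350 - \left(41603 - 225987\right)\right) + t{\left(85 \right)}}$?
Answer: $- \frac{70}{16727621} \approx -4.1847 \cdot 10^{-6}$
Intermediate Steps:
$t{\left(I \right)} = - \frac{1}{70}$ ($t{\left(I \right)} = \frac{1}{\left(-7\right) 10} = \frac{1}{-70} = - \frac{1}{70}$)
$\frac{1}{\left(-423350 - \left(41603 - 225987\right)\right) + t{\left(85 \right)}} = \frac{1}{\left(-423350 - \left(41603 - 225987\right)\right) - \frac{1}{70}} = \frac{1}{\left(-423350 - -184384\right) - \frac{1}{70}} = \frac{1}{\left(-423350 + 184384\right) - \frac{1}{70}} = \frac{1}{-238966 - \frac{1}{70}} = \frac{1}{- \frac{16727621}{70}} = - \frac{70}{16727621}$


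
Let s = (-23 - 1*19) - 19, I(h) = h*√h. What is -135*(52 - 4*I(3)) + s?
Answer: -7081 + 1620*√3 ≈ -4275.1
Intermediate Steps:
I(h) = h^(3/2)
s = -61 (s = (-23 - 19) - 19 = -42 - 19 = -61)
-135*(52 - 4*I(3)) + s = -135*(52 - 12*√3) - 61 = (-7020 + 1620*√3) - 61 = -7081 + 1620*√3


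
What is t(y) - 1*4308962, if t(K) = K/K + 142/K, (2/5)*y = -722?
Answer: -7777674747/1805 ≈ -4.3090e+6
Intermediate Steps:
y = -1805 (y = (5/2)*(-722) = -1805)
t(K) = 1 + 142/K
t(y) - 1*4308962 = (142 - 1805)/(-1805) - 1*4308962 = -1/1805*(-1663) - 4308962 = 1663/1805 - 4308962 = -7777674747/1805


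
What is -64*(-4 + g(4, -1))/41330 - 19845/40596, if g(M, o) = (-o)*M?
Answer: -6615/13532 ≈ -0.48884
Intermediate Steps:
g(M, o) = -M*o
-64*(-4 + g(4, -1))/41330 - 19845/40596 = -64*(-4 - 1*4*(-1))/41330 - 19845/40596 = -64*(-4 + 4)*(1/41330) - 19845*1/40596 = -64*0*(1/41330) - 6615/13532 = 0*(1/41330) - 6615/13532 = 0 - 6615/13532 = -6615/13532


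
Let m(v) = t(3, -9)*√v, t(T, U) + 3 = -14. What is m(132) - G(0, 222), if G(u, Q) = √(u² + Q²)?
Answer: -222 - 34*√33 ≈ -417.31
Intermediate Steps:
t(T, U) = -17 (t(T, U) = -3 - 14 = -17)
G(u, Q) = √(Q² + u²)
m(v) = -17*√v
m(132) - G(0, 222) = -34*√33 - √(222² + 0²) = -34*√33 - √(49284 + 0) = -34*√33 - √49284 = -34*√33 - 1*222 = -34*√33 - 222 = -222 - 34*√33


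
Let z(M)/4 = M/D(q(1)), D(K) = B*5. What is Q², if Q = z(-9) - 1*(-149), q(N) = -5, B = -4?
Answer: 568516/25 ≈ 22741.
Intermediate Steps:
D(K) = -20 (D(K) = -4*5 = -20)
z(M) = -M/5 (z(M) = 4*(M/(-20)) = 4*(M*(-1/20)) = 4*(-M/20) = -M/5)
Q = 754/5 (Q = -⅕*(-9) - 1*(-149) = 9/5 + 149 = 754/5 ≈ 150.80)
Q² = (754/5)² = 568516/25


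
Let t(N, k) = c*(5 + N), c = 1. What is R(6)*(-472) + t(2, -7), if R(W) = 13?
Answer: -6129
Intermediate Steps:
t(N, k) = 5 + N (t(N, k) = 1*(5 + N) = 5 + N)
R(6)*(-472) + t(2, -7) = 13*(-472) + (5 + 2) = -6136 + 7 = -6129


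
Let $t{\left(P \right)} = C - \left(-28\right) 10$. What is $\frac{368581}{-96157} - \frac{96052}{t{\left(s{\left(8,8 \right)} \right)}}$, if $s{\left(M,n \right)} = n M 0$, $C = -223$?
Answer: $- \frac{9257081281}{5480949} \approx -1689.0$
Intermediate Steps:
$s{\left(M,n \right)} = 0$ ($s{\left(M,n \right)} = M n 0 = 0$)
$t{\left(P \right)} = 57$ ($t{\left(P \right)} = -223 - \left(-28\right) 10 = -223 - -280 = -223 + 280 = 57$)
$\frac{368581}{-96157} - \frac{96052}{t{\left(s{\left(8,8 \right)} \right)}} = \frac{368581}{-96157} - \frac{96052}{57} = 368581 \left(- \frac{1}{96157}\right) - \frac{96052}{57} = - \frac{368581}{96157} - \frac{96052}{57} = - \frac{9257081281}{5480949}$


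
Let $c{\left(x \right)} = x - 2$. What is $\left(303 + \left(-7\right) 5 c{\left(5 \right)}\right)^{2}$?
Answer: $39204$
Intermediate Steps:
$c{\left(x \right)} = -2 + x$
$\left(303 + \left(-7\right) 5 c{\left(5 \right)}\right)^{2} = \left(303 + \left(-7\right) 5 \left(-2 + 5\right)\right)^{2} = \left(303 - 105\right)^{2} = 198^{2} = 39204$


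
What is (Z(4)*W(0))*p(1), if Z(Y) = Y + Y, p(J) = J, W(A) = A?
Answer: 0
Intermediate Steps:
Z(Y) = 2*Y
(Z(4)*W(0))*p(1) = ((2*4)*0)*1 = (8*0)*1 = 0*1 = 0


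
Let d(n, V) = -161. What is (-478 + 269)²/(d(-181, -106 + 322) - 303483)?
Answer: -3971/27604 ≈ -0.14386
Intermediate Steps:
(-478 + 269)²/(d(-181, -106 + 322) - 303483) = (-478 + 269)²/(-161 - 303483) = (-209)²/(-303644) = 43681*(-1/303644) = -3971/27604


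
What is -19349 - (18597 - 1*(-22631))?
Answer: -60577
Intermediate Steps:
-19349 - (18597 - 1*(-22631)) = -19349 - (18597 + 22631) = -19349 - 1*41228 = -19349 - 41228 = -60577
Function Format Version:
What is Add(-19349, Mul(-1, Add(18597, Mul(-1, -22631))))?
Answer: -60577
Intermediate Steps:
Add(-19349, Mul(-1, Add(18597, Mul(-1, -22631)))) = Add(-19349, Mul(-1, Add(18597, 22631))) = Add(-19349, Mul(-1, 41228)) = Add(-19349, -41228) = -60577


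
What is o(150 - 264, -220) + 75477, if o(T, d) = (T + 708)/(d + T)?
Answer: 12604362/167 ≈ 75475.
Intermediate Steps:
o(T, d) = (708 + T)/(T + d)
o(150 - 264, -220) + 75477 = (708 + (150 - 264))/((150 - 264) - 220) + 75477 = (708 - 114)/(-114 - 220) + 75477 = 594/(-334) + 75477 = -1/334*594 + 75477 = -297/167 + 75477 = 12604362/167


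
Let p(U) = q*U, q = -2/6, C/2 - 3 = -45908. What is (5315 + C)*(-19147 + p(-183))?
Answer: 1650843570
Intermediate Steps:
C = -91810 (C = 6 + 2*(-45908) = 6 - 91816 = -91810)
q = -1/3 (q = -2*1/6 = -1/3 ≈ -0.33333)
p(U) = -U/3
(5315 + C)*(-19147 + p(-183)) = (5315 - 91810)*(-19147 - 1/3*(-183)) = -86495*(-19147 + 61) = -86495*(-19086) = 1650843570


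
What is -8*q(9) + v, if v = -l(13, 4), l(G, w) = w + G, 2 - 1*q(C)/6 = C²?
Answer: 3775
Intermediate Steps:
q(C) = 12 - 6*C²
l(G, w) = G + w
v = -17 (v = -(13 + 4) = -1*17 = -17)
-8*q(9) + v = -8*(12 - 6*9²) - 17 = -8*(12 - 6*81) - 17 = -8*(12 - 486) - 17 = -8*(-474) - 17 = 3792 - 17 = 3775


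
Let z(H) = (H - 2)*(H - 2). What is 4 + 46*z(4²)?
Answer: 9020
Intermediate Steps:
z(H) = (-2 + H)² (z(H) = (-2 + H)*(-2 + H) = (-2 + H)²)
4 + 46*z(4²) = 4 + 46*(-2 + 4²)² = 4 + 46*(-2 + 16)² = 4 + 46*14² = 4 + 46*196 = 4 + 9016 = 9020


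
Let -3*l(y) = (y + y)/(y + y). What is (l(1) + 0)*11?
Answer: -11/3 ≈ -3.6667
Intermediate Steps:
l(y) = -⅓ (l(y) = -(y + y)/(3*(y + y)) = -2*y/(3*(2*y)) = -2*y*1/(2*y)/3 = -⅓*1 = -⅓)
(l(1) + 0)*11 = (-⅓ + 0)*11 = -⅓*11 = -11/3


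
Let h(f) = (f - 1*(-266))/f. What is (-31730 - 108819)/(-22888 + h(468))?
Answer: 32888466/5355425 ≈ 6.1412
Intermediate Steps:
h(f) = (266 + f)/f (h(f) = (f + 266)/f = (266 + f)/f)
(-31730 - 108819)/(-22888 + h(468)) = (-31730 - 108819)/(-22888 + (266 + 468)/468) = -140549/(-22888 + (1/468)*734) = -140549/(-22888 + 367/234) = -140549/(-5355425/234) = -140549*(-234/5355425) = 32888466/5355425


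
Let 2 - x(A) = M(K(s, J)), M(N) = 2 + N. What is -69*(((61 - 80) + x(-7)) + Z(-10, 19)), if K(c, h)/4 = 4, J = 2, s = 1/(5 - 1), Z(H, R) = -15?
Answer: 3450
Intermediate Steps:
s = ¼ (s = 1/4 = ¼ ≈ 0.25000)
K(c, h) = 16 (K(c, h) = 4*4 = 16)
x(A) = -16 (x(A) = 2 - (2 + 16) = 2 - 1*18 = 2 - 18 = -16)
-69*(((61 - 80) + x(-7)) + Z(-10, 19)) = -69*(((61 - 80) - 16) - 15) = -69*((-19 - 16) - 15) = -69*(-35 - 15) = -69*(-50) = 3450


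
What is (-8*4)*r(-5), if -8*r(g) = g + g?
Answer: -40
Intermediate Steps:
r(g) = -g/4 (r(g) = -(g + g)/8 = -g/4)
(-8*4)*r(-5) = (-8*4)*(-1/4*(-5)) = -32*5/4 = -40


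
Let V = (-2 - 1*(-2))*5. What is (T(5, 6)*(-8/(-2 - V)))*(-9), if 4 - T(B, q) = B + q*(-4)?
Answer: -828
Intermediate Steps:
T(B, q) = 4 - B + 4*q (T(B, q) = 4 - (B + q*(-4)) = 4 - (B - 4*q) = 4 + (-B + 4*q) = 4 - B + 4*q)
V = 0 (V = (-2 + 2)*5 = 0*5 = 0)
(T(5, 6)*(-8/(-2 - V)))*(-9) = ((4 - 1*5 + 4*6)*(-8/(-2 - 1*0)))*(-9) = ((4 - 5 + 24)*(-8/(-2 + 0)))*(-9) = (23*(-8/(-2)))*(-9) = (23*(-8*(-½)))*(-9) = (23*4)*(-9) = 92*(-9) = -828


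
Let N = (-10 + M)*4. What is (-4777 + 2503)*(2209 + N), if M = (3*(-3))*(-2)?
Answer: -5096034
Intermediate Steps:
M = 18 (M = -9*(-2) = 18)
N = 32 (N = (-10 + 18)*4 = 8*4 = 32)
(-4777 + 2503)*(2209 + N) = (-4777 + 2503)*(2209 + 32) = -2274*2241 = -5096034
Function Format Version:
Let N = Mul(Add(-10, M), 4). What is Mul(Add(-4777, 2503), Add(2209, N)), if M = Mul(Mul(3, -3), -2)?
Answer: -5096034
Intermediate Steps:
M = 18 (M = Mul(-9, -2) = 18)
N = 32 (N = Mul(Add(-10, 18), 4) = Mul(8, 4) = 32)
Mul(Add(-4777, 2503), Add(2209, N)) = Mul(Add(-4777, 2503), Add(2209, 32)) = Mul(-2274, 2241) = -5096034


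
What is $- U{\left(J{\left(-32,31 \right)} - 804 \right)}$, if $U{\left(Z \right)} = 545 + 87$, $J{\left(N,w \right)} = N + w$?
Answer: $-632$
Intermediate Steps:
$U{\left(Z \right)} = 632$
$- U{\left(J{\left(-32,31 \right)} - 804 \right)} = \left(-1\right) 632 = -632$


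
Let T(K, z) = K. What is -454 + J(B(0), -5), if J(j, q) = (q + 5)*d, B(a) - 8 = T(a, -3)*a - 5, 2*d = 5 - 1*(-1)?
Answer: -454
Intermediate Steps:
d = 3 (d = (5 - 1*(-1))/2 = (5 + 1)/2 = (½)*6 = 3)
B(a) = 3 + a² (B(a) = 8 + (a*a - 5) = 8 + (a² - 5) = 8 + (-5 + a²) = 3 + a²)
J(j, q) = 15 + 3*q (J(j, q) = (q + 5)*3 = (5 + q)*3 = 15 + 3*q)
-454 + J(B(0), -5) = -454 + (15 + 3*(-5)) = -454 + (15 - 15) = -454 + 0 = -454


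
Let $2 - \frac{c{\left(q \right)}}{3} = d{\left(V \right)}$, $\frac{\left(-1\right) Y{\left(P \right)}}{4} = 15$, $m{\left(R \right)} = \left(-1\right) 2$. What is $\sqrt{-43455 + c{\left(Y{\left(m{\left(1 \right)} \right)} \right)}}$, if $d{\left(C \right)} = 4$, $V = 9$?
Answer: $3 i \sqrt{4829} \approx 208.47 i$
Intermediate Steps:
$m{\left(R \right)} = -2$
$Y{\left(P \right)} = -60$ ($Y{\left(P \right)} = \left(-4\right) 15 = -60$)
$c{\left(q \right)} = -6$ ($c{\left(q \right)} = 6 - 12 = -6$)
$\sqrt{-43455 + c{\left(Y{\left(m{\left(1 \right)} \right)} \right)}} = \sqrt{-43455 - 6} = \sqrt{-43461} = 3 i \sqrt{4829}$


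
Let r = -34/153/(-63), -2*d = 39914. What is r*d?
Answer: -5702/81 ≈ -70.395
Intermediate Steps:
d = -19957 (d = -1/2*39914 = -19957)
r = 2/567 (r = -34*1/153*(-1/63) = -2/9*(-1/63) = 2/567 ≈ 0.0035273)
r*d = (2/567)*(-19957) = -5702/81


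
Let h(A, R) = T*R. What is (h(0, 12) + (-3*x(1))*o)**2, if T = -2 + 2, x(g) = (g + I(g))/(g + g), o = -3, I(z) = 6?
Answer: 3969/4 ≈ 992.25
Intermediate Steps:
x(g) = (6 + g)/(2*g) (x(g) = (g + 6)/(g + g) = (6 + g)/((2*g)) = (6 + g)*(1/(2*g)) = (6 + g)/(2*g))
T = 0
h(A, R) = 0 (h(A, R) = 0*R = 0)
(h(0, 12) + (-3*x(1))*o)**2 = (0 - 3*(6 + 1)/(2*1)*(-3))**2 = (0 - 3*7/2*(-3))**2 = (0 - 21/2*(-3))**2 = (0 + 63/2)**2 = (63/2)**2 = 3969/4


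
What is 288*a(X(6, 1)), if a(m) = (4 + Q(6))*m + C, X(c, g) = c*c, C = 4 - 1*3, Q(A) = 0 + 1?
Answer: 52128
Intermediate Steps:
Q(A) = 1
C = 1 (C = 4 - 3 = 1)
X(c, g) = c²
a(m) = 1 + 5*m (a(m) = (4 + 1)*m + 1 = 5*m + 1 = 1 + 5*m)
288*a(X(6, 1)) = 288*(1 + 5*6²) = 288*(1 + 5*36) = 288*(1 + 180) = 288*181 = 52128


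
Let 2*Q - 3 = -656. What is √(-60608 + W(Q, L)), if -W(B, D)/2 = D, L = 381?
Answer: 19*I*√170 ≈ 247.73*I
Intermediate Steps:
Q = -653/2 (Q = 3/2 + (½)*(-656) = 3/2 - 328 = -653/2 ≈ -326.50)
W(B, D) = -2*D
√(-60608 + W(Q, L)) = √(-60608 - 2*381) = √(-60608 - 762) = √(-61370) = 19*I*√170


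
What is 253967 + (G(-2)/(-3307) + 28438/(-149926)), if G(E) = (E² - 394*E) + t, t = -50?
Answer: 62958987382068/247902641 ≈ 2.5397e+5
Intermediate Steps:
G(E) = -50 + E² - 394*E (G(E) = (E² - 394*E) - 50 = -50 + E² - 394*E)
253967 + (G(-2)/(-3307) + 28438/(-149926)) = 253967 + ((-50 + (-2)² - 394*(-2))/(-3307) + 28438/(-149926)) = 253967 + ((-50 + 4 + 788)*(-1/3307) + 28438*(-1/149926)) = 253967 + (742*(-1/3307) - 14219/74963) = 253967 + (-742/3307 - 14219/74963) = 253967 - 102644779/247902641 = 62958987382068/247902641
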